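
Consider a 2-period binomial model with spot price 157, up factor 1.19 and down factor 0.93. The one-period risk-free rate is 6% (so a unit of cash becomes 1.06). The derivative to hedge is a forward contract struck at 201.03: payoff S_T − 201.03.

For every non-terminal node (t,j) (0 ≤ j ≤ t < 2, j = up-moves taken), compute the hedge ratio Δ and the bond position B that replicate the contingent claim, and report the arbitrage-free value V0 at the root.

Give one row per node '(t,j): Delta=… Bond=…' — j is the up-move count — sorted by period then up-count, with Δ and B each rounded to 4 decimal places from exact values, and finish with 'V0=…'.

(0,0): Delta=1.0000 Bond=-178.9160
(1,0): Delta=1.0000 Bond=-189.6509
(1,1): Delta=1.0000 Bond=-189.6509
V0=-21.9160

The replicating-portfolio and risk-neutral prices coincide; use p* = (1.06−0.93)/(1.19−0.93) = 0.5000 for the latter.
Terminal values V(2,·): V(2,0)=-65.2407, V(2,1)=-27.2781, V(2,2)=21.2977
  t=1,j=0: stock 146.0100 → up 173.7519 (V=-27.2781), down 135.7893 (V=-65.2407). Price -43.6409; hedge Δ=1.0000, bond B=-189.6509.
  t=1,j=1: stock 186.8300 → up 222.3277 (V=21.2977), down 173.7519 (V=-27.2781). Price -2.8209; hedge Δ=1.0000, bond B=-189.6509.
  t=0,j=0: stock 157.0000 → up 186.8300 (V=-2.8209), down 146.0100 (V=-43.6409). Price -21.9160; hedge Δ=1.0000, bond B=-178.9160.
The time-0 hedge costs -21.9160, which is the no-arbitrage price.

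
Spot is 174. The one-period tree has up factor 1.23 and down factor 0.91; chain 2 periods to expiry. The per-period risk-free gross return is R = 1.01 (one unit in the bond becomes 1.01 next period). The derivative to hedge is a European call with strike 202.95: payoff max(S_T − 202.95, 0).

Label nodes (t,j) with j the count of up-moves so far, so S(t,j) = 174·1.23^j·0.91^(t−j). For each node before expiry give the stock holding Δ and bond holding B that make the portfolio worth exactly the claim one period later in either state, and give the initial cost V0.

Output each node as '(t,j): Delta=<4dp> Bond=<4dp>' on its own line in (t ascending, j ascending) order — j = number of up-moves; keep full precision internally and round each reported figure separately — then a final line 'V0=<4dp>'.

Under the risk-neutral measure, an up-move has probability p* = (R−d)/(u−d) = 0.3125 and values discount at R = 1.01.
Payoff layer (t=2): V(2,0)=0.0000, V(2,1)=0.0000, V(2,2)=60.2946
  t=1,j=0: stock 158.3400 → up 194.7582 (V=0.0000), down 144.0894 (V=0.0000). Price 0.0000; hedge Δ=0.0000, bond B=0.0000.
  t=1,j=1: stock 214.0200 → up 263.2446 (V=60.2946), down 194.7582 (V=0.0000). Price 18.6555; hedge Δ=0.8804, bond B=-169.7651.
  t=0,j=0: stock 174.0000 → up 214.0200 (V=18.6555), down 158.3400 (V=0.0000). Price 5.7721; hedge Δ=0.3350, bond B=-52.5263.
Check: Δ(0,0)·S0 + B(0,0) = 5.7721 = V0.

(0,0): Delta=0.3350 Bond=-52.5263
(1,0): Delta=0.0000 Bond=0.0000
(1,1): Delta=0.8804 Bond=-169.7651
V0=5.7721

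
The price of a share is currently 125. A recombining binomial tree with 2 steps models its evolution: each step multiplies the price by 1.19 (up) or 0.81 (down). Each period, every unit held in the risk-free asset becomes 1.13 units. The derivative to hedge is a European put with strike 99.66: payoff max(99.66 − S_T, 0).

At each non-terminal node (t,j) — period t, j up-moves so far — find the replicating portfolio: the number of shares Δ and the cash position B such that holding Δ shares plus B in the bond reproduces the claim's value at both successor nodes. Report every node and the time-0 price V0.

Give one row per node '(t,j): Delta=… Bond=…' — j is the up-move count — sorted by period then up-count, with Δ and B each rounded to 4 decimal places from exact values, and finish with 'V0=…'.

Under the risk-neutral measure, an up-move has probability p* = (R−d)/(u−d) = 0.8421 and values discount at R = 1.13.
At expiry t=2: V(2,0)=17.6475, V(2,1)=0.0000, V(2,2)=0.0000
Node (1,0) S=101.2500: V=(p*·0.0000+(1−p*)·17.6475)/1.13=2.4659; Δ=(0.0000−17.6475)/(120.4875−82.0125)=-0.4587; B=V−Δ·S=48.9067
Node (1,1) S=148.7500: V=(p*·0.0000+(1−p*)·0.0000)/1.13=0.0000; Δ=(0.0000−0.0000)/(177.0125−120.4875)=0.0000; B=V−Δ·S=0.0000
Node (0,0) S=125.0000: V=(p*·0.0000+(1−p*)·2.4659)/1.13=0.3446; Δ=(0.0000−2.4659)/(148.7500−101.2500)=-0.0519; B=V−Δ·S=6.8337
Root portfolio cost Δ·125+B reproduces V0=0.3446.

(0,0): Delta=-0.0519 Bond=6.8337
(1,0): Delta=-0.4587 Bond=48.9067
(1,1): Delta=0.0000 Bond=0.0000
V0=0.3446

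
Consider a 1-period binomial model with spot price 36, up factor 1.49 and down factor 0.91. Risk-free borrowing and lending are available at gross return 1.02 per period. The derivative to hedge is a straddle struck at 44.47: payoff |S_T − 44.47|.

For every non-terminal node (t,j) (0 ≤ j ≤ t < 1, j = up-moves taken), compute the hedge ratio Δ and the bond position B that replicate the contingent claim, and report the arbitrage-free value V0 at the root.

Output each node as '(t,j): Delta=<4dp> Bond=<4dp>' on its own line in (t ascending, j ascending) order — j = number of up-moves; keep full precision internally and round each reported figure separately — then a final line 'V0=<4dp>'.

(0,0): Delta=-0.1216 Bond=15.3874
V0=11.0081

The replicating-portfolio and risk-neutral prices coincide; use p* = (1.02−0.91)/(1.49−0.91) = 0.1897 for the latter.
Terminal payoffs: V(1,0)=11.7100, V(1,1)=9.1700
Node (0,0) S=36.0000: V=(p*·9.1700+(1−p*)·11.7100)/1.02=11.0081; Δ=(9.1700−11.7100)/(53.6400−32.7600)=-0.1216; B=V−Δ·S=15.3874
Self-financing check: at every node Δ·S+B equals the discounted successor values.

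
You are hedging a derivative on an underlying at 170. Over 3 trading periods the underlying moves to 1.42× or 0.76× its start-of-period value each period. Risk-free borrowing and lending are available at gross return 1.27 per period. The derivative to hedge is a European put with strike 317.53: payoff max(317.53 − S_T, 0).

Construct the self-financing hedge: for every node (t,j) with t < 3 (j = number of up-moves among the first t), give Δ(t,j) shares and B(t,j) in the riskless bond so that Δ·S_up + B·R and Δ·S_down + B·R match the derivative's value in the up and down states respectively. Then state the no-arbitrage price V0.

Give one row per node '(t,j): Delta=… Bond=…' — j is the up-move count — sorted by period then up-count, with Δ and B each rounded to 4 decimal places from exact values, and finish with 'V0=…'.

Risk-neutral probability p* = (R−d)/(u−d) = (1.27−0.76)/(1.42−0.76) = 0.7727.
Terminal values V(3,·): V(3,0)=242.9041, V(3,1)=178.0974, V(3,2)=57.0111, V(3,3)=0.0000
  t=2,j=0: stock 98.1920 → up 139.4326 (V=178.0974), down 74.6259 (V=242.9041). Price 151.8316; hedge Δ=-1.0000, bond B=250.0236.
  t=2,j=1: stock 183.4640 → up 260.5189 (V=57.0111), down 139.4326 (V=178.0974). Price 66.5596; hedge Δ=-1.0000, bond B=250.0236.
  t=2,j=2: stock 342.7880 → up 486.7590 (V=0.0000), down 260.5189 (V=57.0111). Price 10.2024; hedge Δ=-0.2520, bond B=96.5829.
  t=1,j=0: stock 129.2000 → up 183.4640 (V=66.5596), down 98.1920 (V=151.8316). Price 67.6690; hedge Δ=-1.0000, bond B=196.8690.
  t=1,j=1: stock 241.4000 → up 342.7880 (V=10.2024), down 183.4640 (V=66.5596). Price 18.1188; hedge Δ=-0.3537, bond B=103.5085.
  t=0,j=0: stock 170.0000 → up 241.4000 (V=18.1188), down 129.2000 (V=67.6690). Price 23.1340; hedge Δ=-0.4416, bond B=98.2101.
Check: Δ(0,0)·S0 + B(0,0) = 23.1340 = V0.

(0,0): Delta=-0.4416 Bond=98.2101
(1,0): Delta=-1.0000 Bond=196.8690
(1,1): Delta=-0.3537 Bond=103.5085
(2,0): Delta=-1.0000 Bond=250.0236
(2,1): Delta=-1.0000 Bond=250.0236
(2,2): Delta=-0.2520 Bond=96.5829
V0=23.1340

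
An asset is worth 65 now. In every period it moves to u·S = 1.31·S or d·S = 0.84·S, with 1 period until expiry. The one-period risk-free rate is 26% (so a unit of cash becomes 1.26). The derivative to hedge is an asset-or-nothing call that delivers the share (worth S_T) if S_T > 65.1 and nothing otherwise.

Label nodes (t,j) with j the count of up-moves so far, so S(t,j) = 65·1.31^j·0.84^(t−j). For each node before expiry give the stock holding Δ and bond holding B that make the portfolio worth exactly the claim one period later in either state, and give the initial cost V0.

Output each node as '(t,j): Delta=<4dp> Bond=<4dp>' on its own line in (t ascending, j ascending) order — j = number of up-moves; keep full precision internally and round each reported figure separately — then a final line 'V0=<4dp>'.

No-arbitrage ⇒ martingale measure with p* = (R−d)/(u−d) = 0.8936.
Terminal values V(1,·): V(1,0)=0.0000, V(1,1)=85.1500
  t=0,j=0: stock 65.0000 → up 85.1500 (V=85.1500), down 54.6000 (V=0.0000). Price 60.3901; hedge Δ=2.7872, bond B=-120.7801.
Self-financing check: at every node Δ·S+B equals the discounted successor values.

(0,0): Delta=2.7872 Bond=-120.7801
V0=60.3901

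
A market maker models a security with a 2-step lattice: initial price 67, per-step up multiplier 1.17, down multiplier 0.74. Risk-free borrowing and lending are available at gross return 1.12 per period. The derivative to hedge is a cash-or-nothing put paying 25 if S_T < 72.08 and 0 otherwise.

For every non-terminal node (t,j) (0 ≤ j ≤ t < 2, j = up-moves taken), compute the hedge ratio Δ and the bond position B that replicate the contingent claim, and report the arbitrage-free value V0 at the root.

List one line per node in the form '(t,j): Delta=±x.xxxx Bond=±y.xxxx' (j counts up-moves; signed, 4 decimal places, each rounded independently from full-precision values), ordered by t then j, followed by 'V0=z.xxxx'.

(0,0): Delta=-0.6847 Bond=50.2396
(1,0): Delta=0.0000 Bond=22.3214
(1,1): Delta=-0.7417 Bond=60.7350
V0=4.3654

Since d<R<u, set p* = (R−d)/(u−d) = 0.8837; price each node as the discounted p*-expectation of its children.
Payoff layer (t=2): V(2,0)=25.0000, V(2,1)=25.0000, V(2,2)=0.0000
Node (1,0) S=49.5800: V=(p*·25.0000+(1−p*)·25.0000)/1.12=22.3214; Δ=(25.0000−25.0000)/(58.0086−36.6892)=0.0000; B=V−Δ·S=22.3214
Node (1,1) S=78.3900: V=(p*·0.0000+(1−p*)·25.0000)/1.12=2.5955; Δ=(0.0000−25.0000)/(91.7163−58.0086)=-0.7417; B=V−Δ·S=60.7350
Node (0,0) S=67.0000: V=(p*·2.5955+(1−p*)·22.3214)/1.12=4.3654; Δ=(2.5955−22.3214)/(78.3900−49.5800)=-0.6847; B=V−Δ·S=50.2396
The time-0 hedge costs 4.3654, which is the no-arbitrage price.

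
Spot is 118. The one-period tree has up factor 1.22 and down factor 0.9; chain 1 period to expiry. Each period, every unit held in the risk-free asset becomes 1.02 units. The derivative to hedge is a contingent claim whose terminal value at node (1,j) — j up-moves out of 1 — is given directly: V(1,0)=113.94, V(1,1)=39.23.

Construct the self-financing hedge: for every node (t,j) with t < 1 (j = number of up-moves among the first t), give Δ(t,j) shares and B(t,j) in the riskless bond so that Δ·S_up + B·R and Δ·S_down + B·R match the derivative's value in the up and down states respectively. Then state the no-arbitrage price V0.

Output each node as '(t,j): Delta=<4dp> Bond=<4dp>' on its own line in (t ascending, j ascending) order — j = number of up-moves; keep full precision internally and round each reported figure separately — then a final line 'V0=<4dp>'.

(0,0): Delta=-1.9785 Bond=317.7077
V0=84.2390

Under the risk-neutral measure, an up-move has probability p* = (R−d)/(u−d) = 0.3750 and values discount at R = 1.02.
At expiry t=1: V(1,0)=113.9400, V(1,1)=39.2300
Node (0,0) S=118.0000: V=(p*·39.2300+(1−p*)·113.9400)/1.02=84.2390; Δ=(39.2300−113.9400)/(143.9600−106.2000)=-1.9785; B=V−Δ·S=317.7077
The time-0 hedge costs 84.2390, which is the no-arbitrage price.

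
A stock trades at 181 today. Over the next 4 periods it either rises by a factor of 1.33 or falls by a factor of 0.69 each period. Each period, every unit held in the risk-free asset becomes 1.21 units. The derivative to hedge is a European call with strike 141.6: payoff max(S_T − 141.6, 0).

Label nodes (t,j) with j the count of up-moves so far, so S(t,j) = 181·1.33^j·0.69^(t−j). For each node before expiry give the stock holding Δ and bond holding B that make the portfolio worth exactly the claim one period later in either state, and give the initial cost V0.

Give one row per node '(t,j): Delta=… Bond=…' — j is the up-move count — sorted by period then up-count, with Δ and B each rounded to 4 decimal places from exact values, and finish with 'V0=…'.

(0,0): Delta=0.9727 Bond=-60.4282
(1,0): Delta=0.8258 Bond=-54.7747
(1,1): Delta=0.9903 Bond=-77.3513
(2,0): Delta=0.1319 Bond=-6.4816
(2,1): Delta=0.9089 Bond=-80.0765
(2,2): Delta=1.0000 Bond=-96.7147
(3,0): Delta=0.0000 Bond=0.0000
(3,1): Delta=0.1477 Bond=-9.6527
(3,2): Delta=1.0000 Bond=-117.0248
(3,3): Delta=1.0000 Bond=-117.0248
V0=115.6254

Under the risk-neutral measure, an up-move has probability p* = (R−d)/(u−d) = 0.8125 and values discount at R = 1.21.
Payoff layer (t=4): V(4,0)=0.0000, V(4,1)=0.0000, V(4,2)=10.8334, V(4,3)=152.2208, V(4,4)=424.7503
Node (3,0) S=59.4601: V=(p*·0.0000+(1−p*)·0.0000)/1.21=0.0000; Δ=(0.0000−0.0000)/(79.0820−41.0275)=0.0000; B=V−Δ·S=0.0000
Node (3,1) S=114.6116: V=(p*·10.8334+(1−p*)·0.0000)/1.21=7.2745; Δ=(10.8334−0.0000)/(152.4334−79.0820)=0.1477; B=V−Δ·S=-9.6527
Node (3,2) S=220.9179: V=(p*·152.2208+(1−p*)·10.8334)/1.21=103.8931; Δ=(152.2208−10.8334)/(293.8208−152.4334)=1.0000; B=V−Δ·S=-117.0248
Node (3,3) S=425.8273: V=(p*·424.7503+(1−p*)·152.2208)/1.21=308.8025; Δ=(424.7503−152.2208)/(566.3503−293.8208)=1.0000; B=V−Δ·S=-117.0248
Node (2,0) S=86.1741: V=(p*·7.2745+(1−p*)·0.0000)/1.21=4.8847; Δ=(7.2745−0.0000)/(114.6116−59.4601)=0.1319; B=V−Δ·S=-6.4816
Node (2,1) S=166.1037: V=(p*·103.8931+(1−p*)·7.2745)/1.21=70.8902; Δ=(103.8931−7.2745)/(220.9179−114.6116)=0.9089; B=V−Δ·S=-80.0765
Node (2,2) S=320.1709: V=(p*·308.8025+(1−p*)·103.8931)/1.21=223.4562; Δ=(308.8025−103.8931)/(425.8273−220.9179)=1.0000; B=V−Δ·S=-96.7147
Node (1,0) S=124.8900: V=(p*·70.8902+(1−p*)·4.8847)/1.21=48.3588; Δ=(70.8902−4.8847)/(166.1037−86.1741)=0.8258; B=V−Δ·S=-54.7747
Node (1,1) S=240.7300: V=(p*·223.4562+(1−p*)·70.8902)/1.21=161.0331; Δ=(223.4562−70.8902)/(320.1709−166.1037)=0.9903; B=V−Δ·S=-77.3513
Node (0,0) S=181.0000: V=(p*·161.0331+(1−p*)·48.3588)/1.21=115.6254; Δ=(161.0331−48.3588)/(240.7300−124.8900)=0.9727; B=V−Δ·S=-60.4282
The time-0 hedge costs 115.6254, which is the no-arbitrage price.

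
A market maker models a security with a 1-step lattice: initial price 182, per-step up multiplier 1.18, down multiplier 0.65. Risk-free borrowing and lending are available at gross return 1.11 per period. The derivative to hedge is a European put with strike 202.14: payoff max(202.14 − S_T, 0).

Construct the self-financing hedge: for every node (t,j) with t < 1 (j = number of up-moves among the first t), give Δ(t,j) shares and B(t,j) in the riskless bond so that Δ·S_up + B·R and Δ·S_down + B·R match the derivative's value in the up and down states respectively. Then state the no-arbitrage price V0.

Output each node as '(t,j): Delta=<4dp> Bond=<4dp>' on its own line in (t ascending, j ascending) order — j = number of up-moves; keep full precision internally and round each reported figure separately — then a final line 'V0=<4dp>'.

(0,0): Delta=-0.8692 Bond=168.1645
V0=9.9759

No-arbitrage ⇒ martingale measure with p* = (R−d)/(u−d) = 0.8679.
Terminal values V(1,·): V(1,0)=83.8400, V(1,1)=0.0000
Node (0,0) S=182.0000: V=(p*·0.0000+(1−p*)·83.8400)/1.11=9.9759; Δ=(0.0000−83.8400)/(214.7600−118.3000)=-0.8692; B=V−Δ·S=168.1645
Root portfolio cost Δ·182+B reproduces V0=9.9759.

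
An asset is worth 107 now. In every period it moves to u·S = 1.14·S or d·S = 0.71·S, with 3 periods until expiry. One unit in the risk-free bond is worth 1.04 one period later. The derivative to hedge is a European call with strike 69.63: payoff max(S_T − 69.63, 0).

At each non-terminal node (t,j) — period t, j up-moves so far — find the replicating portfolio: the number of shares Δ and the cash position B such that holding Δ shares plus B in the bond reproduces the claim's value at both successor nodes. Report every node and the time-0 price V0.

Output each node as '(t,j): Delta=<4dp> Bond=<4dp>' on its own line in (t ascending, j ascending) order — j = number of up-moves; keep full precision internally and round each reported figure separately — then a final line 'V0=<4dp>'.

The replicating-portfolio and risk-neutral prices coincide; use p* = (1.04−0.71)/(1.14−0.71) = 0.7674 for the latter.
Terminal payoffs: V(3,0)=0.0000, V(3,1)=0.0000, V(3,2)=29.1006, V(3,3)=88.8952
  t=2,j=0: stock 53.9387 → up 61.4901 (V=0.0000), down 38.2965 (V=0.0000). Price 0.0000; hedge Δ=0.0000, bond B=0.0000.
  t=2,j=1: stock 86.6058 → up 98.7306 (V=29.1006), down 61.4901 (V=0.0000). Price 21.4741; hedge Δ=0.7814, bond B=-46.2018.
  t=2,j=2: stock 139.0572 → up 158.5252 (V=88.8952), down 98.7306 (V=29.1006). Price 72.1053; hedge Δ=1.0000, bond B=-66.9519.
  t=1,j=0: stock 75.9700 → up 86.6058 (V=21.4741), down 53.9387 (V=0.0000). Price 15.8462; hedge Δ=0.6574, bond B=-34.0934.
  t=1,j=1: stock 121.9800 → up 139.0572 (V=72.1053), down 86.6058 (V=21.4741). Price 58.0102; hedge Δ=0.9653, bond B=-59.7368.
  t=0,j=0: stock 107.0000 → up 121.9800 (V=58.0102), down 75.9700 (V=15.8462). Price 46.3506; hedge Δ=0.9164, bond B=-51.7051.
Check: Δ(0,0)·S0 + B(0,0) = 46.3506 = V0.

(0,0): Delta=0.9164 Bond=-51.7051
(1,0): Delta=0.6574 Bond=-34.0934
(1,1): Delta=0.9653 Bond=-59.7368
(2,0): Delta=0.0000 Bond=0.0000
(2,1): Delta=0.7814 Bond=-46.2018
(2,2): Delta=1.0000 Bond=-66.9519
V0=46.3506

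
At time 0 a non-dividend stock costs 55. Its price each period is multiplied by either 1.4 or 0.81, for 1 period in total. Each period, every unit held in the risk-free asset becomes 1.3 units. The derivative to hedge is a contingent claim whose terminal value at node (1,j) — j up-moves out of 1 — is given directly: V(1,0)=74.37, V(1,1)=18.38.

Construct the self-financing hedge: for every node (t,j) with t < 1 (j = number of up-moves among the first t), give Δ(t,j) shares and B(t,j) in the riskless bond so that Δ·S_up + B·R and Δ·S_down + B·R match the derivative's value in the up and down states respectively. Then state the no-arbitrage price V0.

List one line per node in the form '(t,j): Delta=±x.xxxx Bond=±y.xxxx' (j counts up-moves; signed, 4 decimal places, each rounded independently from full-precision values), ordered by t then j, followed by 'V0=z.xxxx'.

(0,0): Delta=-1.7254 Bond=116.3366
V0=21.4383

No-arbitrage ⇒ martingale measure with p* = (R−d)/(u−d) = 0.8305.
Terminal values V(1,·): V(1,0)=74.3700, V(1,1)=18.3800
(0,0): S=55.0000. Δ = (V_up−V_dn)/(S_up−S_dn) = (18.3800−74.3700)/(77.0000−44.5500) = -1.7254. V = [p*·18.3800 + (1−p*)·74.3700]/1.3 = 21.4383. B = V − Δ·S = 116.3366.
Self-financing check: at every node Δ·S+B equals the discounted successor values.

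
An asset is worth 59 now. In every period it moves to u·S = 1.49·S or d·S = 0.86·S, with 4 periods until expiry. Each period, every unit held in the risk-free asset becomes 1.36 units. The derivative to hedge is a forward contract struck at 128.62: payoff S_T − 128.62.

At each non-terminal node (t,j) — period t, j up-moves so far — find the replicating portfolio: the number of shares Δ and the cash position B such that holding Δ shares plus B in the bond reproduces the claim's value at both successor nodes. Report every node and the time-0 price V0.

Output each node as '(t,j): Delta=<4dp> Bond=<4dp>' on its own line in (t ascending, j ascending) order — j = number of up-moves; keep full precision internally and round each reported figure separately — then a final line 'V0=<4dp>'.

Since d<R<u, set p* = (R−d)/(u−d) = 0.7937; price each node as the discounted p*-expectation of its children.
Terminal values V(4,·): V(4,0)=-96.3465, V(4,1)=-72.7043, V(4,2)=-31.7428, V(4,3)=39.2253, V(4,4)=162.1818
Node (3,0) S=37.5273: V=(p*·-72.7043+(1−p*)·-96.3465)/1.36=-57.0462; Δ=(-72.7043−-96.3465)/(55.9157−32.2735)=1.0000; B=V−Δ·S=-94.5735
Node (3,1) S=65.0182: V=(p*·-31.7428+(1−p*)·-72.7043)/1.36=-29.5553; Δ=(-31.7428−-72.7043)/(96.8772−55.9157)=1.0000; B=V−Δ·S=-94.5735
Node (3,2) S=112.6479: V=(p*·39.2253+(1−p*)·-31.7428)/1.36=18.0743; Δ=(39.2253−-31.7428)/(167.8453−96.8772)=1.0000; B=V−Δ·S=-94.5735
Node (3,3) S=195.1690: V=(p*·162.1818+(1−p*)·39.2253)/1.36=100.5955; Δ=(162.1818−39.2253)/(290.8018−167.8453)=1.0000; B=V−Δ·S=-94.5735
Node (2,0) S=43.6364: V=(p*·-29.5553+(1−p*)·-57.0462)/1.36=-25.9030; Δ=(-29.5553−-57.0462)/(65.0182−37.5273)=1.0000; B=V−Δ·S=-69.5394
Node (2,1) S=75.6026: V=(p*·18.0743+(1−p*)·-29.5553)/1.36=6.0632; Δ=(18.0743−-29.5553)/(112.6479−65.0182)=1.0000; B=V−Δ·S=-69.5394
Node (2,2) S=130.9859: V=(p*·100.5955+(1−p*)·18.0743)/1.36=61.4465; Δ=(100.5955−18.0743)/(195.1690−112.6479)=1.0000; B=V−Δ·S=-69.5394
Node (1,0) S=50.7400: V=(p*·6.0632+(1−p*)·-25.9030)/1.36=-0.3919; Δ=(6.0632−-25.9030)/(75.6026−43.6364)=1.0000; B=V−Δ·S=-51.1319
Node (1,1) S=87.9100: V=(p*·61.4465+(1−p*)·6.0632)/1.36=36.7781; Δ=(61.4465−6.0632)/(130.9859−75.6026)=1.0000; B=V−Δ·S=-51.1319
Node (0,0) S=59.0000: V=(p*·36.7781+(1−p*)·-0.3919)/1.36=21.4030; Δ=(36.7781−-0.3919)/(87.9100−50.7400)=1.0000; B=V−Δ·S=-37.5970
Self-financing check: at every node Δ·S+B equals the discounted successor values.

(0,0): Delta=1.0000 Bond=-37.5970
(1,0): Delta=1.0000 Bond=-51.1319
(1,1): Delta=1.0000 Bond=-51.1319
(2,0): Delta=1.0000 Bond=-69.5394
(2,1): Delta=1.0000 Bond=-69.5394
(2,2): Delta=1.0000 Bond=-69.5394
(3,0): Delta=1.0000 Bond=-94.5735
(3,1): Delta=1.0000 Bond=-94.5735
(3,2): Delta=1.0000 Bond=-94.5735
(3,3): Delta=1.0000 Bond=-94.5735
V0=21.4030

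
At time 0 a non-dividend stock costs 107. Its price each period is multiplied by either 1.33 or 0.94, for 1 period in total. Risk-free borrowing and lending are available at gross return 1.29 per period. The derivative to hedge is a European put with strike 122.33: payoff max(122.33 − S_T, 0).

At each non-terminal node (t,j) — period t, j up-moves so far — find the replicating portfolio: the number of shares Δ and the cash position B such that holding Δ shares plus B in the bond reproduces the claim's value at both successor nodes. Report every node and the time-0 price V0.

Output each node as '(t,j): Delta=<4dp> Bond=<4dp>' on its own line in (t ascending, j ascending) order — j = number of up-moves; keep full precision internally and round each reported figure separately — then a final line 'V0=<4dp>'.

(0,0): Delta=-0.5212 Bond=57.4985
V0=1.7293

Under the risk-neutral measure, an up-move has probability p* = (R−d)/(u−d) = 0.8974 and values discount at R = 1.29.
Terminal values V(1,·): V(1,0)=21.7500, V(1,1)=0.0000
  t=0,j=0: stock 107.0000 → up 142.3100 (V=0.0000), down 100.5800 (V=21.7500). Price 1.7293; hedge Δ=-0.5212, bond B=57.4985.
Each (Δ,B) replicates both successor values, so the strategy is self-financing and V0 is arbitrage-free.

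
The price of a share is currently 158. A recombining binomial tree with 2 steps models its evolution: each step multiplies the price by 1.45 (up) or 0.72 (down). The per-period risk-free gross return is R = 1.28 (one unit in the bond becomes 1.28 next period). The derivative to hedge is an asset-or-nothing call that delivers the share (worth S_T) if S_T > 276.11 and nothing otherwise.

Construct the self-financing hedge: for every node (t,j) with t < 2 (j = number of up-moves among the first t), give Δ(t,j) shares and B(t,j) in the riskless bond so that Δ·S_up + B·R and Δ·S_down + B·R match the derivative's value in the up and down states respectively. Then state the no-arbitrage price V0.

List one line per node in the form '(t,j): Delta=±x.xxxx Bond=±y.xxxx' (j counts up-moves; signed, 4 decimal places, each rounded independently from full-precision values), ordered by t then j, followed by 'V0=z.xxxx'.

No-arbitrage ⇒ martingale measure with p* = (R−d)/(u−d) = 0.7671.
At expiry t=2: V(2,0)=0.0000, V(2,1)=0.0000, V(2,2)=332.1950
(1,0): S=113.7600. Δ = (V_up−V_dn)/(S_up−S_dn) = (0.0000−0.0000)/(164.9520−81.9072) = 0.0000. V = [p*·0.0000 + (1−p*)·0.0000]/1.28 = 0.0000. B = V − Δ·S = 0.0000.
(1,1): S=229.1000. Δ = (V_up−V_dn)/(S_up−S_dn) = (332.1950−0.0000)/(332.1950−164.9520) = 1.9863. V = [p*·332.1950 + (1−p*)·0.0000]/1.28 = 199.0895. B = V − Δ·S = -255.9722.
(0,0): S=158.0000. Δ = (V_up−V_dn)/(S_up−S_dn) = (199.0895−0.0000)/(229.1000−113.7600) = 1.7261. V = [p*·199.0895 + (1−p*)·0.0000]/1.28 = 119.3173. B = V − Δ·S = -153.4080.
Root portfolio cost Δ·158+B reproduces V0=119.3173.

(0,0): Delta=1.7261 Bond=-153.4080
(1,0): Delta=0.0000 Bond=0.0000
(1,1): Delta=1.9863 Bond=-255.9722
V0=119.3173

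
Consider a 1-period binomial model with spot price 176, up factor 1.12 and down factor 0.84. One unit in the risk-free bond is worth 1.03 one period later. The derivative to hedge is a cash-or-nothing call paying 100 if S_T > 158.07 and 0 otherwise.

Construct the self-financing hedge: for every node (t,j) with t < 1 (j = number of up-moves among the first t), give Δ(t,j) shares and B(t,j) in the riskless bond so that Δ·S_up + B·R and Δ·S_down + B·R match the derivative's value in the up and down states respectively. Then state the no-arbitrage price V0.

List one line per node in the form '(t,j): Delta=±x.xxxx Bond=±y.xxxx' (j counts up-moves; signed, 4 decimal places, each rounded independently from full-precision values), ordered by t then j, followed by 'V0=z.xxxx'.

(0,0): Delta=2.0292 Bond=-291.2621
V0=65.8807

No-arbitrage ⇒ martingale measure with p* = (R−d)/(u−d) = 0.6786.
Payoff layer (t=1): V(1,0)=0.0000, V(1,1)=100.0000
Node (0,0) S=176.0000: V=(p*·100.0000+(1−p*)·0.0000)/1.03=65.8807; Δ=(100.0000−0.0000)/(197.1200−147.8400)=2.0292; B=V−Δ·S=-291.2621
Each (Δ,B) replicates both successor values, so the strategy is self-financing and V0 is arbitrage-free.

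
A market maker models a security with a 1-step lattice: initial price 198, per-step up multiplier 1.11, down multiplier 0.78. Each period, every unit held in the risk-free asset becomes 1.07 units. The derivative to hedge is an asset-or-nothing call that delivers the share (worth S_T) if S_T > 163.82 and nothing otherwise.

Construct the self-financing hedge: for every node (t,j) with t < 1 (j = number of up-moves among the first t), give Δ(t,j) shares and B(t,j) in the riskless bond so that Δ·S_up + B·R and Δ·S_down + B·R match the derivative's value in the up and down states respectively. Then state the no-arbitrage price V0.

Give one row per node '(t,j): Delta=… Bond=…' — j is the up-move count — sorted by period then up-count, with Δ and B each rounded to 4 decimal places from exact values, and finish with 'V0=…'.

Risk-neutral probability p* = (R−d)/(u−d) = (1.07−0.78)/(1.11−0.78) = 0.8788.
Terminal payoffs: V(1,0)=0.0000, V(1,1)=219.7800
(0,0): S=198.0000. Δ = (V_up−V_dn)/(S_up−S_dn) = (219.7800−0.0000)/(219.7800−154.4400) = 3.3636. V = [p*·219.7800 + (1−p*)·0.0000]/1.07 = 180.5047. B = V − Δ·S = -485.4953.
Check: Δ(0,0)·S0 + B(0,0) = 180.5047 = V0.

(0,0): Delta=3.3636 Bond=-485.4953
V0=180.5047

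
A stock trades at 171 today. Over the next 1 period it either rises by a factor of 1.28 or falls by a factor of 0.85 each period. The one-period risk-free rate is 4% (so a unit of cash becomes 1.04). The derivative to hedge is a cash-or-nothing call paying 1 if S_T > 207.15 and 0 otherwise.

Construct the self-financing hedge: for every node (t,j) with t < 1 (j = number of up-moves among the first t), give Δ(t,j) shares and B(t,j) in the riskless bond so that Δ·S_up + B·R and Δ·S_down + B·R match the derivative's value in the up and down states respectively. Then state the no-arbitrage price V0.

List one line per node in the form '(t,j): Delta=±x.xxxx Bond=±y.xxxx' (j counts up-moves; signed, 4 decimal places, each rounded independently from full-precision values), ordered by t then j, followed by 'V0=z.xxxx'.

(0,0): Delta=0.0136 Bond=-1.9007
V0=0.4249

The replicating-portfolio and risk-neutral prices coincide; use p* = (1.04−0.85)/(1.28−0.85) = 0.4419 for the latter.
Terminal payoffs: V(1,0)=0.0000, V(1,1)=1.0000
Node (0,0) S=171.0000: V=(p*·1.0000+(1−p*)·0.0000)/1.04=0.4249; Δ=(1.0000−0.0000)/(218.8800−145.3500)=0.0136; B=V−Δ·S=-1.9007
Self-financing check: at every node Δ·S+B equals the discounted successor values.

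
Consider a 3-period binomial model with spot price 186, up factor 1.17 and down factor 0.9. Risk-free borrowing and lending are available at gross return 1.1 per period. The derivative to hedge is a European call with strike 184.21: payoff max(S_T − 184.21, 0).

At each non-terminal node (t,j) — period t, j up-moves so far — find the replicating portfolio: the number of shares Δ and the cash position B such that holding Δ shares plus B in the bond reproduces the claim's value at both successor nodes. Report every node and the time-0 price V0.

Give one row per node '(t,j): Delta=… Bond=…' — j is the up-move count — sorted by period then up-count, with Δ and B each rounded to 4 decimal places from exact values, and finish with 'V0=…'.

Risk-neutral probability p* = (R−d)/(u−d) = (1.1−0.9)/(1.17−0.9) = 0.7407.
Terminal payoffs: V(3,0)=0.0000, V(3,1)=0.0000, V(3,2)=44.9439, V(3,3)=113.6900
  t=2,j=0: stock 150.6600 → up 176.2722 (V=0.0000), down 135.5940 (V=0.0000). Price 0.0000; hedge Δ=0.0000, bond B=0.0000.
  t=2,j=1: stock 195.8580 → up 229.1539 (V=44.9439), down 176.2722 (V=0.0000). Price 30.2652; hedge Δ=0.8499, bond B=-136.1935.
  t=2,j=2: stock 254.6154 → up 297.9000 (V=113.6900), down 229.1539 (V=44.9439). Price 87.1518; hedge Δ=1.0000, bond B=-167.4636.
  t=1,j=0: stock 167.4000 → up 195.8580 (V=30.2652), down 150.6600 (V=0.0000). Price 20.3806; hedge Δ=0.6696, bond B=-91.7128.
  t=1,j=1: stock 217.6200 → up 254.6154 (V=87.1518), down 195.8580 (V=30.2652). Price 65.8213; hedge Δ=0.9682, bond B=-144.8696.
  t=0,j=0: stock 186.0000 → up 217.6200 (V=65.8213), down 167.4000 (V=20.3806). Price 49.1276; hedge Δ=0.9048, bond B=-119.1711.
Root portfolio cost Δ·186+B reproduces V0=49.1276.

(0,0): Delta=0.9048 Bond=-119.1711
(1,0): Delta=0.6696 Bond=-91.7128
(1,1): Delta=0.9682 Bond=-144.8696
(2,0): Delta=0.0000 Bond=0.0000
(2,1): Delta=0.8499 Bond=-136.1935
(2,2): Delta=1.0000 Bond=-167.4636
V0=49.1276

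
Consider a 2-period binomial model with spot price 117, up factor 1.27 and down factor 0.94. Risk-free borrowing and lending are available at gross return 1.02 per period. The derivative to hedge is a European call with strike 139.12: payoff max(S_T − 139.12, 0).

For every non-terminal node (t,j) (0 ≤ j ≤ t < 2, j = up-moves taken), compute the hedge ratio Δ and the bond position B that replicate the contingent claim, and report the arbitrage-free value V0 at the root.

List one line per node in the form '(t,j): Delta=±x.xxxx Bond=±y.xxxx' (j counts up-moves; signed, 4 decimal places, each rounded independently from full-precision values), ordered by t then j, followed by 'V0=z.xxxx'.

(0,0): Delta=0.3125 Bond=-33.5668
(1,0): Delta=0.0153 Bond=-1.5488
(1,1): Delta=1.0000 Bond=-136.3922
V0=2.9970

Under the risk-neutral measure, an up-move has probability p* = (R−d)/(u−d) = 0.2424 and values discount at R = 1.02.
Terminal payoffs: V(2,0)=0.0000, V(2,1)=0.5546, V(2,2)=49.5893
Node (1,0) S=109.9800: V=(p*·0.5546+(1−p*)·0.0000)/1.02=0.1318; Δ=(0.5546−0.0000)/(139.6746−103.3812)=0.0153; B=V−Δ·S=-1.5488
Node (1,1) S=148.5900: V=(p*·49.5893+(1−p*)·0.5546)/1.02=12.1978; Δ=(49.5893−0.5546)/(188.7093−139.6746)=1.0000; B=V−Δ·S=-136.3922
Node (0,0) S=117.0000: V=(p*·12.1978+(1−p*)·0.1318)/1.02=2.9970; Δ=(12.1978−0.1318)/(148.5900−109.9800)=0.3125; B=V−Δ·S=-33.5668
Self-financing check: at every node Δ·S+B equals the discounted successor values.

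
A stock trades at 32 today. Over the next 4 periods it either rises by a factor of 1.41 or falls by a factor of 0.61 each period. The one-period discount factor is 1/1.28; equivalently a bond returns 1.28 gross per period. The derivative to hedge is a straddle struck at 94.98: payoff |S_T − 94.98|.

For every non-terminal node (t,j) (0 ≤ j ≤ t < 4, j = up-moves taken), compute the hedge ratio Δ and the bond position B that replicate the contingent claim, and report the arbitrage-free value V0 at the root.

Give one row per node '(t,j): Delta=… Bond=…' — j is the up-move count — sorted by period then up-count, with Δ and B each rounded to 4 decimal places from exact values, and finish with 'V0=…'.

(0,0): Delta=-0.3106 Bond=24.8701
(1,0): Delta=-1.0000 Bond=45.2900
(1,1): Delta=-0.2528 Bond=29.2229
(2,0): Delta=-1.0000 Bond=57.9712
(2,1): Delta=-1.0000 Bond=57.9712
(2,2): Delta=-0.1901 Bond=33.4149
(3,0): Delta=-1.0000 Bond=74.2031
(3,1): Delta=-1.0000 Bond=74.2031
(3,2): Delta=-1.0000 Bond=74.2031
(3,3): Delta=-0.1221 Bond=36.6722
V0=14.9295

Risk-neutral probability p* = (R−d)/(u−d) = (1.28−0.61)/(1.41−0.61) = 0.8375.
Terminal values V(4,·): V(4,0)=90.5493, V(4,1)=84.7386, V(4,2)=71.3073, V(4,3)=40.2611, V(4,4)=31.5013
  t=3,j=0: stock 7.2634 → up 10.2414 (V=84.7386), down 4.4307 (V=90.5493). Price 66.9397; hedge Δ=-1.0000, bond B=74.2031.
  t=3,j=1: stock 16.7892 → up 23.6727 (V=71.3073), down 10.2414 (V=84.7386). Price 57.4140; hedge Δ=-1.0000, bond B=74.2031.
  t=3,j=2: stock 38.8077 → up 54.7189 (V=40.2611), down 23.6727 (V=71.3073). Price 35.3954; hedge Δ=-1.0000, bond B=74.2031.
  t=3,j=3: stock 89.7031 → up 126.4813 (V=31.5013), down 54.7189 (V=40.2611). Price 25.7225; hedge Δ=-0.1221, bond B=36.6722.
  t=2,j=0: stock 11.9072 → up 16.7892 (V=57.4140), down 7.2634 (V=66.9397). Price 46.0640; hedge Δ=-1.0000, bond B=57.9712.
  t=2,j=1: stock 27.5232 → up 38.8077 (V=35.3954), down 16.7892 (V=57.4140). Price 30.4480; hedge Δ=-1.0000, bond B=57.9712.
  t=2,j=2: stock 63.6192 → up 89.7031 (V=25.7225), down 38.8077 (V=35.3954). Price 21.3237; hedge Δ=-0.1901, bond B=33.4149.
  t=1,j=0: stock 19.5200 → up 27.5232 (V=30.4480), down 11.9072 (V=46.0640). Price 25.7700; hedge Δ=-1.0000, bond B=45.2900.
  t=1,j=1: stock 45.1200 → up 63.6192 (V=21.3237), down 27.5232 (V=30.4480). Price 17.8175; hedge Δ=-0.2528, bond B=29.2229.
  t=0,j=0: stock 32.0000 → up 45.1200 (V=17.8175), down 19.5200 (V=25.7700). Price 14.9295; hedge Δ=-0.3106, bond B=24.8701.
Check: Δ(0,0)·S0 + B(0,0) = 14.9295 = V0.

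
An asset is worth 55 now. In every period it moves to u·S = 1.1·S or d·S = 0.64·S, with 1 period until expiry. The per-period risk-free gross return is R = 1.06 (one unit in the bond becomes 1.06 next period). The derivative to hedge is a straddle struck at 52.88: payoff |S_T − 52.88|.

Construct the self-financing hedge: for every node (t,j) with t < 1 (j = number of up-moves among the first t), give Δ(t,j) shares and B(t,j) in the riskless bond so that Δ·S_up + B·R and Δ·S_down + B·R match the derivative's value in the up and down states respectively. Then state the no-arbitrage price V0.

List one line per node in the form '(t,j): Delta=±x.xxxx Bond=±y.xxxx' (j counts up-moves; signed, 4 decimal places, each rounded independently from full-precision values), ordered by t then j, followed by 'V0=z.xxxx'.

(0,0): Delta=-0.3976 Bond=29.8835
V0=8.0139

Risk-neutral probability p* = (R−d)/(u−d) = (1.06−0.64)/(1.1−0.64) = 0.9130.
Terminal payoffs: V(1,0)=17.6800, V(1,1)=7.6200
(0,0): S=55.0000. Δ = (V_up−V_dn)/(S_up−S_dn) = (7.6200−17.6800)/(60.5000−35.2000) = -0.3976. V = [p*·7.6200 + (1−p*)·17.6800]/1.06 = 8.0139. B = V − Δ·S = 29.8835.
Check: Δ(0,0)·S0 + B(0,0) = 8.0139 = V0.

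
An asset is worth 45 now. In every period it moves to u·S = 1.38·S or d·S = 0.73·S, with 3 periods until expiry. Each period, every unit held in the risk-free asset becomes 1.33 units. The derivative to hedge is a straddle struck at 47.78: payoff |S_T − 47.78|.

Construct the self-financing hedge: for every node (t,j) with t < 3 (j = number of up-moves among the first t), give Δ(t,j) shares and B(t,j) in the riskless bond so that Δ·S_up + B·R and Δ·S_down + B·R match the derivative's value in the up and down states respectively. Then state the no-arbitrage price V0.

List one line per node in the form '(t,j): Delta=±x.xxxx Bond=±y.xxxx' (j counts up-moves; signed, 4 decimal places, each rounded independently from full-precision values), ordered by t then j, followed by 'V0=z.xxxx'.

The replicating-portfolio and risk-neutral prices coincide; use p* = (1.33−0.73)/(1.38−0.73) = 0.9231 for the latter.
At expiry t=3: V(3,0)=30.2742, V(3,1)=14.6869, V(3,2)=14.7795, V(3,3)=70.4832
Node (2,0) S=23.9805: V=(p*·14.6869+(1−p*)·30.2742)/1.33=11.9443; Δ=(14.6869−30.2742)/(33.0931−17.5058)=-1.0000; B=V−Δ·S=35.9248
Node (2,1) S=45.3330: V=(p*·14.7795+(1−p*)·14.6869)/1.33=11.1071; Δ=(14.7795−14.6869)/(62.5595−33.0931)=0.0031; B=V−Δ·S=10.9646
Node (2,2) S=85.6980: V=(p*·70.4832+(1−p*)·14.7795)/1.33=49.7732; Δ=(70.4832−14.7795)/(118.2632−62.5595)=1.0000; B=V−Δ·S=-35.9248
Node (1,0) S=32.8500: V=(p*·11.1071+(1−p*)·11.9443)/1.33=8.3996; Δ=(11.1071−11.9443)/(45.3330−23.9805)=-0.0392; B=V−Δ·S=9.6877
Node (1,1) S=62.1000: V=(p*·49.7732+(1−p*)·11.1071)/1.33=35.1871; Δ=(49.7732−11.1071)/(85.6980−45.3330)=0.9579; B=V−Δ·S=-24.2992
Node (0,0) S=45.0000: V=(p*·35.1871+(1−p*)·8.3996)/1.33=24.9072; Δ=(35.1871−8.3996)/(62.1000−32.8500)=0.9158; B=V−Δ·S=-16.3044
Each (Δ,B) replicates both successor values, so the strategy is self-financing and V0 is arbitrage-free.

(0,0): Delta=0.9158 Bond=-16.3044
(1,0): Delta=-0.0392 Bond=9.6877
(1,1): Delta=0.9579 Bond=-24.2992
(2,0): Delta=-1.0000 Bond=35.9248
(2,1): Delta=0.0031 Bond=10.9646
(2,2): Delta=1.0000 Bond=-35.9248
V0=24.9072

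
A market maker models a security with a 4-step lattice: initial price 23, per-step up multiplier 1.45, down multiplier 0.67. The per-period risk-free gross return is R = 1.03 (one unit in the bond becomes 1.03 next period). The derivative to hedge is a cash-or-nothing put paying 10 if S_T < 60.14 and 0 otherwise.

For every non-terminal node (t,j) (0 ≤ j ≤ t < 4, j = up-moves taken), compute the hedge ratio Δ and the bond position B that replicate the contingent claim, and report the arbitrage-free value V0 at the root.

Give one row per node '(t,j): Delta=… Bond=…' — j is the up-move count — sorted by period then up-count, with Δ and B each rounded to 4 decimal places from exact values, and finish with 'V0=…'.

(0,0): Delta=-0.0502 Bond=9.6352
(1,0): Delta=0.0000 Bond=9.1514
(1,1): Delta=-0.0772 Bond=10.8259
(2,0): Delta=0.0000 Bond=9.4260
(2,1): Delta=0.0000 Bond=9.4260
(2,2): Delta=-0.1188 Bond=13.1629
(3,0): Delta=0.0000 Bond=9.7087
(3,1): Delta=0.0000 Bond=9.7087
(3,2): Delta=0.0000 Bond=9.7087
(3,3): Delta=-0.1828 Bond=18.0483
V0=8.4817

The replicating-portfolio and risk-neutral prices coincide; use p* = (1.03−0.67)/(1.45−0.67) = 0.4615 for the latter.
Payoff layer (t=4): V(4,0)=10.0000, V(4,1)=10.0000, V(4,2)=10.0000, V(4,3)=10.0000, V(4,4)=0.0000
  t=3,j=0: stock 6.9175 → up 10.0304 (V=10.0000), down 4.6348 (V=10.0000). Price 9.7087; hedge Δ=0.0000, bond B=9.7087.
  t=3,j=1: stock 14.9708 → up 21.7077 (V=10.0000), down 10.0304 (V=10.0000). Price 9.7087; hedge Δ=0.0000, bond B=9.7087.
  t=3,j=2: stock 32.3995 → up 46.9793 (V=10.0000), down 21.7077 (V=10.0000). Price 9.7087; hedge Δ=0.0000, bond B=9.7087.
  t=3,j=3: stock 70.1184 → up 101.6716 (V=0.0000), down 46.9793 (V=10.0000). Price 5.2278; hedge Δ=-0.1828, bond B=18.0483.
  t=2,j=0: stock 10.3247 → up 14.9708 (V=9.7087), down 6.9175 (V=9.7087). Price 9.4260; hedge Δ=0.0000, bond B=9.4260.
  t=2,j=1: stock 22.3445 → up 32.3995 (V=9.7087), down 14.9708 (V=9.7087). Price 9.4260; hedge Δ=0.0000, bond B=9.4260.
  t=2,j=2: stock 48.3575 → up 70.1184 (V=5.2278), down 32.3995 (V=9.7087). Price 7.4181; hedge Δ=-0.1188, bond B=13.1629.
  t=1,j=0: stock 15.4100 → up 22.3445 (V=9.4260), down 10.3247 (V=9.4260). Price 9.1514; hedge Δ=0.0000, bond B=9.1514.
  t=1,j=1: stock 33.3500 → up 48.3575 (V=7.4181), down 22.3445 (V=9.4260). Price 8.2517; hedge Δ=-0.0772, bond B=10.8259.
  t=0,j=0: stock 23.0000 → up 33.3500 (V=8.2517), down 15.4100 (V=9.1514). Price 8.4817; hedge Δ=-0.0502, bond B=9.6352.
Root portfolio cost Δ·23+B reproduces V0=8.4817.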